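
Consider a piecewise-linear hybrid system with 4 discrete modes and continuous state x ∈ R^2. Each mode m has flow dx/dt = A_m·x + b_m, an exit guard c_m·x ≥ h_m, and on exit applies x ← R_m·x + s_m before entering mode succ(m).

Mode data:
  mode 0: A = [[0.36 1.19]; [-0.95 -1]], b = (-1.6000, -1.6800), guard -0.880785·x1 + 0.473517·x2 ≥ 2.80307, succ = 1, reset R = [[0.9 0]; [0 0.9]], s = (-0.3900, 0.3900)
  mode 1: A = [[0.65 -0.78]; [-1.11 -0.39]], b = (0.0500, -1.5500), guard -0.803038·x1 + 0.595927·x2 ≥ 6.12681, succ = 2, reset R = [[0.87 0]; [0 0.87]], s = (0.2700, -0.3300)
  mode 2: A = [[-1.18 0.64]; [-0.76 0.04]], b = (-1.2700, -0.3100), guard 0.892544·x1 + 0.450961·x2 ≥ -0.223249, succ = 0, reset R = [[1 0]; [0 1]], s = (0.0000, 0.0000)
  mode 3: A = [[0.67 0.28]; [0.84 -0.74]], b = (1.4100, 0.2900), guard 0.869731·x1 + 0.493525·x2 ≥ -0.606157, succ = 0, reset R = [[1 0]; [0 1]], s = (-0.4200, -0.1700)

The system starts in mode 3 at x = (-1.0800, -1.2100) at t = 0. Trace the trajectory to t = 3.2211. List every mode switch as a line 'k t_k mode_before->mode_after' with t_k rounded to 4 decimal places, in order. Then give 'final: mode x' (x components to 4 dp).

Mode 3: guard c·x = -0.6062 hit at Δt = 1.2601 (t = 1.2601), x⁻ = (-0.2906, -0.7161) → reset → x⁺ = (-0.7106, -0.8861), jump to mode 0
Mode 0: guard c·x = 2.8031 hit at Δt = 0.8305 (t = 2.0906), x⁻ = (-3.2755, -0.1731) → reset → x⁺ = (-3.3380, 0.2342), jump to mode 1
Mode 1: guard c·x = 6.1268 hit at Δt = 0.6963 (t = 2.7869), x⁻ = (-5.9351, 2.2834) → reset → x⁺ = (-4.8935, 1.6565), jump to mode 2
Mode 2: flow for 0.4342 to horizon, guard not reached → x = (-2.8539, 2.8202)

1 1.2601 3->0
2 2.0906 0->1
3 2.7869 1->2
final: 2 -2.8539 2.8202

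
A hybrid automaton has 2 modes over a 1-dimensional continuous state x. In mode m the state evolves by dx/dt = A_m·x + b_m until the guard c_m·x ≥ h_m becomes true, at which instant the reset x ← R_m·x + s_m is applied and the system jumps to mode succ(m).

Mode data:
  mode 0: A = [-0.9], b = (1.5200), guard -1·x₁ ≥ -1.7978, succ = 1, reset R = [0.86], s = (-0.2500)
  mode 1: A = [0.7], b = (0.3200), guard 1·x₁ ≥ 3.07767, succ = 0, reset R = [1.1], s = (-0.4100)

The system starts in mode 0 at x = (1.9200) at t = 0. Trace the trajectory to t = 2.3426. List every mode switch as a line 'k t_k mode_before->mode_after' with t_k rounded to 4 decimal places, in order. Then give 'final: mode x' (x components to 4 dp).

Mode 0: guard c·x = -1.7978 hit at Δt = 0.8360 (t = 0.8360), x⁻ = (1.7978) → reset → x⁺ = (1.2961), jump to mode 1
Mode 1: guard c·x = 3.0777 hit at Δt = 1.0017 (t = 1.8377), x⁻ = (3.0777) → reset → x⁺ = (2.9754), jump to mode 0
Mode 0: flow for 0.5049 to horizon, guard not reached → x = (2.5056)

1 0.8360 0->1
2 1.8377 1->0
final: 0 2.5056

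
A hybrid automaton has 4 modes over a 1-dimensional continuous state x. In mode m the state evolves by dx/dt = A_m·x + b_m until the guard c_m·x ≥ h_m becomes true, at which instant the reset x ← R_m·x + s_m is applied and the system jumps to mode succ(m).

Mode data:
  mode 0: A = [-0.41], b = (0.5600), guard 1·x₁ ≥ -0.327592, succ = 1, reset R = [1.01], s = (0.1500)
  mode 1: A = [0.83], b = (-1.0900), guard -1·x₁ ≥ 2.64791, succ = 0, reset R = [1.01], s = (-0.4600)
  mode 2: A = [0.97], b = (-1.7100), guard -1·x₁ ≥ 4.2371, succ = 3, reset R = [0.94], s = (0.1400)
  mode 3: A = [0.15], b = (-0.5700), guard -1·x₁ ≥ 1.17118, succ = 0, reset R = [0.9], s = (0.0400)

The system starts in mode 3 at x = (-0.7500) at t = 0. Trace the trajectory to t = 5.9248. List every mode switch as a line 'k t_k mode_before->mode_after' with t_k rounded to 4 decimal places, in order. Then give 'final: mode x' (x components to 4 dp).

1 0.5902 3->0
2 1.4202 0->1
3 2.5949 1->0
4 4.9787 0->1
final: 1 -1.9633

Mode 3: guard c·x = 1.1712 hit at Δt = 0.5902 (t = 0.5902), x⁻ = (-1.1712) → reset → x⁺ = (-1.0141), jump to mode 0
Mode 0: guard c·x = -0.3276 hit at Δt = 0.8300 (t = 1.4202), x⁻ = (-0.3276) → reset → x⁺ = (-0.1809), jump to mode 1
Mode 1: guard c·x = 2.6479 hit at Δt = 1.1747 (t = 2.5949), x⁻ = (-2.6479) → reset → x⁺ = (-3.1344), jump to mode 0
Mode 0: guard c·x = -0.3276 hit at Δt = 2.3838 (t = 4.9787), x⁻ = (-0.3276) → reset → x⁺ = (-0.1809), jump to mode 1
Mode 1: flow for 0.9461 to horizon, guard not reached → x = (-1.9633)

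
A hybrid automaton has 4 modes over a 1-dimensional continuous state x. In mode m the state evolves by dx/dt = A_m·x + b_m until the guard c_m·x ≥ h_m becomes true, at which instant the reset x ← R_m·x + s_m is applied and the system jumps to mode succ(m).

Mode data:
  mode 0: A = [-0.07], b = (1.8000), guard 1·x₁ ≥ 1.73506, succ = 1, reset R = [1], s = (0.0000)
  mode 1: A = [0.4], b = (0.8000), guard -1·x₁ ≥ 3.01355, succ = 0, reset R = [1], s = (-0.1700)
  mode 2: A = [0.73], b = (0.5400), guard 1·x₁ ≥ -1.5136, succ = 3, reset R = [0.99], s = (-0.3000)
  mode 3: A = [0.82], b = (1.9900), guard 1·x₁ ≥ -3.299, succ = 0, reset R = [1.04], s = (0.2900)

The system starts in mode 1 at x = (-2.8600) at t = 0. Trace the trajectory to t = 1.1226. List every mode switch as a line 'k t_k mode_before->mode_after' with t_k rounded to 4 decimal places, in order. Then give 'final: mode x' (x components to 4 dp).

Mode 1: guard c·x = 3.0135 hit at Δt = 0.4107 (t = 0.4107), x⁻ = (-3.0135) → reset → x⁺ = (-3.1835), jump to mode 0
Mode 0: flow for 0.7119 to horizon, guard not reached → x = (-1.7788)

1 0.4107 1->0
final: 0 -1.7788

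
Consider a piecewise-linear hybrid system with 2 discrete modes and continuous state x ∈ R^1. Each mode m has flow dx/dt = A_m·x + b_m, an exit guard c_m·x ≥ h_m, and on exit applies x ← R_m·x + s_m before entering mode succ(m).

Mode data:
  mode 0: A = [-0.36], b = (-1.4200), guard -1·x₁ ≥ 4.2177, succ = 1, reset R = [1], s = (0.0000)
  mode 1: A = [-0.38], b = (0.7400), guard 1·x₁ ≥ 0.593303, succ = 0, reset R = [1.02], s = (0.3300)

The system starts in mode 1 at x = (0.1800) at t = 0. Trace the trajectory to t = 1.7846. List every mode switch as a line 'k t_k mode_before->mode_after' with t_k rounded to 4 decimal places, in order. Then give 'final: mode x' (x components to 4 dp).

Mode 1: guard c·x = 0.5933 hit at Δt = 0.7010 (t = 0.7010), x⁻ = (0.5933) → reset → x⁺ = (0.9352), jump to mode 0
Mode 0: flow for 1.0836 to horizon, guard not reached → x = (-0.6410)

1 0.7010 1->0
final: 0 -0.6410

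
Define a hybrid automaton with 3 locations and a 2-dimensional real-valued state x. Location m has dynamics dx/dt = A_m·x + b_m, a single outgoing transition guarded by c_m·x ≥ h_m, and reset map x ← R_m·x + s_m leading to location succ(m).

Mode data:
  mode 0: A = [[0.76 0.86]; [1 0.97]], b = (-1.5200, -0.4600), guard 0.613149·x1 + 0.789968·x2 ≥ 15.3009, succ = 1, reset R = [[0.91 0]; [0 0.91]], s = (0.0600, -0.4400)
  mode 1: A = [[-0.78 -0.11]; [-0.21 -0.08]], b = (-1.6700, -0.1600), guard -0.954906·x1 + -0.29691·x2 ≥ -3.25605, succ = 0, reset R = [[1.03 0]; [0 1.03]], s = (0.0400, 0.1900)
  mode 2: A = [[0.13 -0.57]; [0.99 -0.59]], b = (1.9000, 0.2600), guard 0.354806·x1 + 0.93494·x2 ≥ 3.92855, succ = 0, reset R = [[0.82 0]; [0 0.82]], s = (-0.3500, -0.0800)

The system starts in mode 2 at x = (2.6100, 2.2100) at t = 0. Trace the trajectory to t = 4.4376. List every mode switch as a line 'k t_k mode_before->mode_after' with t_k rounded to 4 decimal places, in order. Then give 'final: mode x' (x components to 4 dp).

Mode 2: guard c·x = 3.9285 hit at Δt = 0.5529 (t = 0.5529), x⁻ = (3.0348, 3.0502) → reset → x⁺ = (2.1385, 2.4212), jump to mode 0
Mode 0: guard c·x = 15.3009 hit at Δt = 0.9840 (t = 1.5369), x⁻ = (9.1811, 12.2429) → reset → x⁺ = (8.4148, 10.7010), jump to mode 1
Mode 1: guard c·x = -3.2561 hit at Δt = 1.3206 (t = 2.8575), x⁻ = (0.7952, 8.4091) → reset → x⁺ = (0.8590, 8.8514), jump to mode 0
Mode 0: guard c·x = 15.3009 hit at Δt = 0.4505 (t = 3.3080), x⁻ = (5.6373, 14.9935) → reset → x⁺ = (5.1899, 13.2041), jump to mode 1
Mode 1: flow for 1.1296 to horizon, guard not reached → x = (-0.1002, 11.4131)

1 0.5529 2->0
2 1.5369 0->1
3 2.8575 1->0
4 3.3080 0->1
final: 1 -0.1002 11.4131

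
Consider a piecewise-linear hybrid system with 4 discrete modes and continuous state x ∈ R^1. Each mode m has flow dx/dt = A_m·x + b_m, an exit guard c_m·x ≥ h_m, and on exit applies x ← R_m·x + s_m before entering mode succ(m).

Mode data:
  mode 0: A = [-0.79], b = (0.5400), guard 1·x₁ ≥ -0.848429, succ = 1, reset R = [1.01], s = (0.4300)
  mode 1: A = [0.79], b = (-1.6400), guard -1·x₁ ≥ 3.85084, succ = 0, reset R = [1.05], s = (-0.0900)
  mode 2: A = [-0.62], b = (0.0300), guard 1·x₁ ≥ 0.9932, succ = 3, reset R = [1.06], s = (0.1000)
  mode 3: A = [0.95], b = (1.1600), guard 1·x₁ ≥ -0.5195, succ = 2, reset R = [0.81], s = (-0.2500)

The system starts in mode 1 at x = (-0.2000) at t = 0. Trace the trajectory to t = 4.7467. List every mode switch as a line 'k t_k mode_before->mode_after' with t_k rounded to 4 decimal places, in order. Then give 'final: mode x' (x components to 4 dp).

Mode 1: guard c·x = 3.8508 hit at Δt = 1.2115 (t = 1.2115), x⁻ = (-3.8508) → reset → x⁺ = (-4.1334), jump to mode 0
Mode 0: guard c·x = -0.8484 hit at Δt = 1.4501 (t = 2.6616), x⁻ = (-0.8484) → reset → x⁺ = (-0.4269), jump to mode 1
Mode 1: guard c·x = 3.8508 hit at Δt = 1.0912 (t = 3.7528), x⁻ = (-3.8508) → reset → x⁺ = (-4.1334), jump to mode 0
Mode 0: flow for 0.9939 to horizon, guard not reached → x = (-1.5132)

1 1.2115 1->0
2 2.6616 0->1
3 3.7528 1->0
final: 0 -1.5132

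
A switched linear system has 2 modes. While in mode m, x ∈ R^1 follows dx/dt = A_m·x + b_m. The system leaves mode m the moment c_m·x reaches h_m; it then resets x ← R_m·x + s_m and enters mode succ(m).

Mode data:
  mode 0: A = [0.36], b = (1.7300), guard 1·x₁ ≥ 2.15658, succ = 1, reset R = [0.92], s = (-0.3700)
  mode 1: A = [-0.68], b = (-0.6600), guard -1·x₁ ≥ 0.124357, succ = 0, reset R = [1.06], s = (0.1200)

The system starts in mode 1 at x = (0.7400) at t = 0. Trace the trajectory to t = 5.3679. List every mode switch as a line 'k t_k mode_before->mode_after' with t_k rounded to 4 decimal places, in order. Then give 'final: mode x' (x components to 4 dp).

Mode 1: guard c·x = 0.1244 hit at Δt = 1.0350 (t = 1.0350), x⁻ = (-0.1244) → reset → x⁺ = (-0.0118), jump to mode 0
Mode 0: guard c·x = 2.1566 hit at Δt = 1.0366 (t = 2.0716), x⁻ = (2.1566) → reset → x⁺ = (1.6141), jump to mode 1
Mode 1: guard c·x = 0.1244 hit at Δt = 1.6420 (t = 3.7136), x⁻ = (-0.1244) → reset → x⁺ = (-0.0118), jump to mode 0
Mode 0: guard c·x = 2.1566 hit at Δt = 1.0366 (t = 4.7502), x⁻ = (2.1566) → reset → x⁺ = (1.6141), jump to mode 1
Mode 1: flow for 0.6177 to horizon, guard not reached → x = (0.7276)

1 1.0350 1->0
2 2.0716 0->1
3 3.7136 1->0
4 4.7502 0->1
final: 1 0.7276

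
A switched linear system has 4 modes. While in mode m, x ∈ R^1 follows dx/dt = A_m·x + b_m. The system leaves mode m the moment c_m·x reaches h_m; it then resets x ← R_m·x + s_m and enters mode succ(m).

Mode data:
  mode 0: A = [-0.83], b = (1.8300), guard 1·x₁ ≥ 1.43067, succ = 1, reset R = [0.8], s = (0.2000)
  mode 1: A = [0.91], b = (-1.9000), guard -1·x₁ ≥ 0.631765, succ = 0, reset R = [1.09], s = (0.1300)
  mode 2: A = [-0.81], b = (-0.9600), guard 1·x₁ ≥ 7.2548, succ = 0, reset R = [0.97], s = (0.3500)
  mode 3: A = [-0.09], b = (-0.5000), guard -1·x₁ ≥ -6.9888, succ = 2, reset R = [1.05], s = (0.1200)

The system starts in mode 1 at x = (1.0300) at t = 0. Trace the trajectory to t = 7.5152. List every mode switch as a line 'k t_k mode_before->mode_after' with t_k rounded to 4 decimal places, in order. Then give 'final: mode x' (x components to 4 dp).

1 1.0376 1->0
2 2.5707 0->1
3 3.9960 1->0
4 5.5291 0->1
5 6.9545 1->0
final: 0 0.4697

Mode 1: guard c·x = 0.6318 hit at Δt = 1.0376 (t = 1.0376), x⁻ = (-0.6318) → reset → x⁺ = (-0.5586), jump to mode 0
Mode 0: guard c·x = 1.4307 hit at Δt = 1.5331 (t = 2.5707), x⁻ = (1.4307) → reset → x⁺ = (1.3445), jump to mode 1
Mode 1: guard c·x = 0.6318 hit at Δt = 1.4253 (t = 3.9960), x⁻ = (-0.6318) → reset → x⁺ = (-0.5586), jump to mode 0
Mode 0: guard c·x = 1.4307 hit at Δt = 1.5331 (t = 5.5291), x⁻ = (1.4307) → reset → x⁺ = (1.3445), jump to mode 1
Mode 1: guard c·x = 0.6318 hit at Δt = 1.4253 (t = 6.9545), x⁻ = (-0.6318) → reset → x⁺ = (-0.5586), jump to mode 0
Mode 0: flow for 0.5607 to horizon, guard not reached → x = (0.4697)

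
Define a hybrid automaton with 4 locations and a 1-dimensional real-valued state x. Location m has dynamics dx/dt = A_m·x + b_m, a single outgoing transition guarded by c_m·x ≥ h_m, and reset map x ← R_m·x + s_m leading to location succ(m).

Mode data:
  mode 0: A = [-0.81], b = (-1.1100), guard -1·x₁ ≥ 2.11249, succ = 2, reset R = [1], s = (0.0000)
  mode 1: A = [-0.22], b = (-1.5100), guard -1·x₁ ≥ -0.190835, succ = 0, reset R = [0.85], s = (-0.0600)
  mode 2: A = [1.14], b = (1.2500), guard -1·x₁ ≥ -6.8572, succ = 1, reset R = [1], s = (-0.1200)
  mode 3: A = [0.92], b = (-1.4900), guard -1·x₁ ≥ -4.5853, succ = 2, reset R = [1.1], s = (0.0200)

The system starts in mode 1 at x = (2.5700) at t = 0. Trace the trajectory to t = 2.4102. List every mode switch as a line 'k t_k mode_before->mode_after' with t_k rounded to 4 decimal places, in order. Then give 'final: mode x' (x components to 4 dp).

1 1.3210 1->0
final: 0 -0.7609

Mode 1: guard c·x = -0.1908 hit at Δt = 1.3210 (t = 1.3210), x⁻ = (0.1908) → reset → x⁺ = (0.1022), jump to mode 0
Mode 0: flow for 1.0892 to horizon, guard not reached → x = (-0.7609)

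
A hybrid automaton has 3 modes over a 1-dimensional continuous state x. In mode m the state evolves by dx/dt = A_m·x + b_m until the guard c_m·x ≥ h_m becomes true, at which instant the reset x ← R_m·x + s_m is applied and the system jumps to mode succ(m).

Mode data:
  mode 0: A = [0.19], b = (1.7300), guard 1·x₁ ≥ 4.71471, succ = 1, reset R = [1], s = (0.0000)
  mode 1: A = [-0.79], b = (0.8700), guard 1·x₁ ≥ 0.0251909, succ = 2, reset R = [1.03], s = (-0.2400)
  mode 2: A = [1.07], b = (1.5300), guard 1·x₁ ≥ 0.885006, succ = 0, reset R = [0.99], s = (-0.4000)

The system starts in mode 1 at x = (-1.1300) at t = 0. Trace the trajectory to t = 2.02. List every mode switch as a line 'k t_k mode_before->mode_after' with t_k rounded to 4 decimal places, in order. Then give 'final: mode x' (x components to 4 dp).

Mode 1: guard c·x = 0.0252 hit at Δt = 0.9231 (t = 0.9231), x⁻ = (0.0252) → reset → x⁺ = (-0.2141), jump to mode 2
Mode 2: guard c·x = 0.8850 hit at Δt = 0.6018 (t = 1.5249), x⁻ = (0.8850) → reset → x⁺ = (0.4762), jump to mode 0
Mode 0: flow for 0.4951 to horizon, guard not reached → x = (1.4212)

1 0.9231 1->2
2 1.5249 2->0
final: 0 1.4212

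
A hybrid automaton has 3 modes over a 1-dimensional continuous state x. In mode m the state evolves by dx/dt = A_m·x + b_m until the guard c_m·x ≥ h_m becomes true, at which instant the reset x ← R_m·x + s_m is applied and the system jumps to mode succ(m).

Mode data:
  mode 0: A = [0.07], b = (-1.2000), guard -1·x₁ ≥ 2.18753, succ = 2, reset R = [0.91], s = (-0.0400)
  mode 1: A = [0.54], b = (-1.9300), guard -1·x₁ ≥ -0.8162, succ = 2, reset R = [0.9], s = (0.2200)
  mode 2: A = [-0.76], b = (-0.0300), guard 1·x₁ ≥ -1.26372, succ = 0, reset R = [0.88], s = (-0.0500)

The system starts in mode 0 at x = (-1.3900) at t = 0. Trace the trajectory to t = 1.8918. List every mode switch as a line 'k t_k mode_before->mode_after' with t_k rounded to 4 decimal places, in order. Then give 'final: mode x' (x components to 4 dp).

1 0.6019 0->2
2 1.2419 2->0
final: 0 -2.0140

Mode 0: guard c·x = 2.1875 hit at Δt = 0.6019 (t = 0.6019), x⁻ = (-2.1875) → reset → x⁺ = (-2.0307), jump to mode 2
Mode 2: guard c·x = -1.2637 hit at Δt = 0.6400 (t = 1.2419), x⁻ = (-1.2637) → reset → x⁺ = (-1.1621), jump to mode 0
Mode 0: flow for 0.6499 to horizon, guard not reached → x = (-2.0140)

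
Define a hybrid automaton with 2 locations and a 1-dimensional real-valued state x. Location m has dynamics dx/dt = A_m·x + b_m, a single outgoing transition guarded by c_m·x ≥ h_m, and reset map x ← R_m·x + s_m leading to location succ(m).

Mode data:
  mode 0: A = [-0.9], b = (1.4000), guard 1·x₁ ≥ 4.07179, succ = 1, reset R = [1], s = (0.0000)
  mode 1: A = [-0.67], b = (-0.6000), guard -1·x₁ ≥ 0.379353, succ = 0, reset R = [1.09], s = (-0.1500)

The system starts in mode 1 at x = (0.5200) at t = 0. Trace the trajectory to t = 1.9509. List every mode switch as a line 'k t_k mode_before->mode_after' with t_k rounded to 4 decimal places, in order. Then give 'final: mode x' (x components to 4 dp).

Mode 1: guard c·x = 0.3794 hit at Δt = 1.5057 (t = 1.5057), x⁻ = (-0.3794) → reset → x⁺ = (-0.5635), jump to mode 0
Mode 0: flow for 0.4452 to horizon, guard not reached → x = (0.1361)

1 1.5057 1->0
final: 0 0.1361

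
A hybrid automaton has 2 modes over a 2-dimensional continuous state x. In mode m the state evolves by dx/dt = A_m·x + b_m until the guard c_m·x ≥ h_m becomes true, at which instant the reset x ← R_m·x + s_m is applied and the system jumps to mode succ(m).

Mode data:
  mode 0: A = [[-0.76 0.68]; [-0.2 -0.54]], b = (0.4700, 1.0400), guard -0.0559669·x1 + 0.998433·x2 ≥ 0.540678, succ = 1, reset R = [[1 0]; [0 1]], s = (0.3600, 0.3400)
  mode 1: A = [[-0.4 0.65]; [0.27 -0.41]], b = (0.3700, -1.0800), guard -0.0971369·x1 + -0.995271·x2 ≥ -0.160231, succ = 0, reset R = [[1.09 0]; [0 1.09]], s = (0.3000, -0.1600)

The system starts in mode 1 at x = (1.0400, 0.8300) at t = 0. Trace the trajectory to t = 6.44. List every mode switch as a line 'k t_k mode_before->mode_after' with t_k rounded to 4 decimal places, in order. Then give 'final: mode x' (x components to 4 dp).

Mode 1: guard c·x = -0.1602 hit at Δt = 0.8371 (t = 0.8371), x⁻ = (1.1880, 0.0450) → reset → x⁺ = (1.5949, -0.1109), jump to mode 0
Mode 0: guard c·x = 0.5407 hit at Δt = 1.1512 (t = 1.9883), x⁻ = (1.1978, 0.6087) → reset → x⁺ = (1.5578, 0.9487), jump to mode 1
Mode 1: guard c·x = -0.1602 hit at Δt = 1.1422 (t = 3.1305), x⁻ = (1.5680, 0.0080) → reset → x⁺ = (2.0092, -0.1513), jump to mode 0
Mode 0: guard c·x = 0.5407 hit at Δt = 1.3042 (t = 4.4347), x⁻ = (1.3172, 0.6154) → reset → x⁺ = (1.6772, 0.9554), jump to mode 1
Mode 1: guard c·x = -0.1602 hit at Δt = 1.1979 (t = 5.6326), x⁻ = (1.6402, 0.0009) → reset → x⁺ = (2.0879, -0.1590), jump to mode 0
Mode 0: flow for 0.8074 to horizon, guard not reached → x = (1.4692, 0.3550)

1 0.8371 1->0
2 1.9883 0->1
3 3.1305 1->0
4 4.4347 0->1
5 5.6326 1->0
final: 0 1.4692 0.3550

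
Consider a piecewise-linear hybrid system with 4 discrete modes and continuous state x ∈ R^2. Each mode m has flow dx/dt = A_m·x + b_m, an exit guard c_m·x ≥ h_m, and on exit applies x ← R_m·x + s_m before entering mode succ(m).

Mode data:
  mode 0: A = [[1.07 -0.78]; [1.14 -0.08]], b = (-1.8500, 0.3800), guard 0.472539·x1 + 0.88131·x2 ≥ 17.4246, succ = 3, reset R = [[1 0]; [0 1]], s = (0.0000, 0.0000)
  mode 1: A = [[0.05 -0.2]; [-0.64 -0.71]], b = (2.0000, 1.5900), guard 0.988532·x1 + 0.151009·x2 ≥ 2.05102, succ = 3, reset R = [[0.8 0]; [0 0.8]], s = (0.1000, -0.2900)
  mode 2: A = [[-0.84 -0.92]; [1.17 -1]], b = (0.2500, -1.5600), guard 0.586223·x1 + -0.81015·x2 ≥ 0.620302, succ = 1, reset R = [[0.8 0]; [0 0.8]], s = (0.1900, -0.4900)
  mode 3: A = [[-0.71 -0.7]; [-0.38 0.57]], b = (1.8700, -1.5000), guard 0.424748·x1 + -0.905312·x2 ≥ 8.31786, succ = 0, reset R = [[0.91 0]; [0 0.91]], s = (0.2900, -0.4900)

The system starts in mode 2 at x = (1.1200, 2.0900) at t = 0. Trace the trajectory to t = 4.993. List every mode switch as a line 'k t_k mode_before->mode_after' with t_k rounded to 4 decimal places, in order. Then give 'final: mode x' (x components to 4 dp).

1 1.5476 2->1
2 2.3139 1->3
3 3.8278 3->0
final: 0 15.9755 7.1565

Mode 2: guard c·x = 0.6203 hit at Δt = 1.5476 (t = 1.5476), x⁻ = (0.3210, -0.5334) → reset → x⁺ = (0.4468, -0.9167), jump to mode 1
Mode 1: guard c·x = 2.0510 hit at Δt = 0.7663 (t = 2.3139), x⁻ = (2.0904, -0.1021) → reset → x⁺ = (1.7723, -0.3716), jump to mode 3
Mode 3: guard c·x = 8.3179 hit at Δt = 1.5139 (t = 3.8278), x⁻ = (4.7108, -6.9776) → reset → x⁺ = (4.5769, -6.8397), jump to mode 0
Mode 0: flow for 1.1652 to horizon, guard not reached → x = (15.9755, 7.1565)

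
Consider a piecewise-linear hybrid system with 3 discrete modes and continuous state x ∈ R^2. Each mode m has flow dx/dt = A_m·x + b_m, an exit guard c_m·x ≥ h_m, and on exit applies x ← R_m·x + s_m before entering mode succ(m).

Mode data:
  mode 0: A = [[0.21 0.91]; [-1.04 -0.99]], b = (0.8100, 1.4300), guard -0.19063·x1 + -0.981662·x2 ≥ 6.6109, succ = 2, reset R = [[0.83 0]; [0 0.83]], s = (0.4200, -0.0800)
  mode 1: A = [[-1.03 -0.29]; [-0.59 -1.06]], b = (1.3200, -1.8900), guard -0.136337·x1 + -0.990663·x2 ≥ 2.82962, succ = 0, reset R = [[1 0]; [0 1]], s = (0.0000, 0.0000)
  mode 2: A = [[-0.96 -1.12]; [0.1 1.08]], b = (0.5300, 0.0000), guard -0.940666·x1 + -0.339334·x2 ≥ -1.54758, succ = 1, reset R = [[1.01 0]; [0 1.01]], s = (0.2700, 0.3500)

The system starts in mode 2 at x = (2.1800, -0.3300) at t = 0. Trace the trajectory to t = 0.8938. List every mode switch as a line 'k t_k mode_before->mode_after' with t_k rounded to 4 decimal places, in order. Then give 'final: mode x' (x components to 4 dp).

Mode 2: guard c·x = -1.5476 hit at Δt = 0.4061 (t = 0.4061), x⁻ = (1.7933, -0.4105) → reset → x⁺ = (2.0812, -0.0646), jump to mode 1
Mode 1: flow for 0.4877 to horizon, guard not reached → x = (1.8465, -1.1922)

1 0.4061 2->1
final: 1 1.8465 -1.1922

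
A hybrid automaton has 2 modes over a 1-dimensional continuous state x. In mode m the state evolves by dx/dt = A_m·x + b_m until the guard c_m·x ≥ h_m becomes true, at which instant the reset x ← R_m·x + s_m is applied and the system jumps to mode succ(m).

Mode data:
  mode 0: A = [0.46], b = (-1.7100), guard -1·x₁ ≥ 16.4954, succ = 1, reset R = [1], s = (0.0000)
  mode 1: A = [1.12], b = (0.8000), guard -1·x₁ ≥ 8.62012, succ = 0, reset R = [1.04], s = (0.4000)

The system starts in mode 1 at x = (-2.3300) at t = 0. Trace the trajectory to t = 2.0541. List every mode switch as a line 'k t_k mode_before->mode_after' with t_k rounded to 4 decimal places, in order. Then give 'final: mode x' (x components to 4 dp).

1 1.4177 1->0
final: 0 -12.7421

Mode 1: guard c·x = 8.6201 hit at Δt = 1.4177 (t = 1.4177), x⁻ = (-8.6201) → reset → x⁺ = (-8.5649), jump to mode 0
Mode 0: flow for 0.6364 to horizon, guard not reached → x = (-12.7421)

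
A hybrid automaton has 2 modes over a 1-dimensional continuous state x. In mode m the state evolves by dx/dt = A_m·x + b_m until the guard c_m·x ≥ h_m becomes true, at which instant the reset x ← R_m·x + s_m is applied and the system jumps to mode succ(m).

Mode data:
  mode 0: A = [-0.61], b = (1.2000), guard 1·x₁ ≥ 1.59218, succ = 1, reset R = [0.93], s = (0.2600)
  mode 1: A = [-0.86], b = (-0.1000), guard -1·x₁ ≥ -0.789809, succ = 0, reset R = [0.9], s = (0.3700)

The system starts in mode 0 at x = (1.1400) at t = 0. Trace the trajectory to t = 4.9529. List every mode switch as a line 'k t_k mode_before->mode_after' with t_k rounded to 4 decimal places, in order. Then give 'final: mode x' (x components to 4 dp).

1 1.2968 0->1
2 2.1312 1->0
3 3.5413 0->1
4 4.3757 1->0
final: 0 1.3439

Mode 0: guard c·x = 1.5922 hit at Δt = 1.2968 (t = 1.2968), x⁻ = (1.5922) → reset → x⁺ = (1.7407), jump to mode 1
Mode 1: guard c·x = -0.7898 hit at Δt = 0.8344 (t = 2.1312), x⁻ = (0.7898) → reset → x⁺ = (1.0808), jump to mode 0
Mode 0: guard c·x = 1.5922 hit at Δt = 1.4101 (t = 3.5413), x⁻ = (1.5922) → reset → x⁺ = (1.7407), jump to mode 1
Mode 1: guard c·x = -0.7898 hit at Δt = 0.8344 (t = 4.3757), x⁻ = (0.7898) → reset → x⁺ = (1.0808), jump to mode 0
Mode 0: flow for 0.5772 to horizon, guard not reached → x = (1.3439)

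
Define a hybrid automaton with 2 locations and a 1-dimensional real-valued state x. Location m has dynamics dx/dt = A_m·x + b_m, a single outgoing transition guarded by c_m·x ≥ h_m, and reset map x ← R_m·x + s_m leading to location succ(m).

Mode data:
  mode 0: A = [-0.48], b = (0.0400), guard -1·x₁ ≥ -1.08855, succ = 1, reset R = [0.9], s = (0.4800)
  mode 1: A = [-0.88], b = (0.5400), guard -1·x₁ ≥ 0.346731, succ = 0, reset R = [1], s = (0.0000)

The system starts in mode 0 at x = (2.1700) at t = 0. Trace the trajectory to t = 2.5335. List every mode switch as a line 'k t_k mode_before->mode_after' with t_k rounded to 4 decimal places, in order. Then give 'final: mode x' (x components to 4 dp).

Mode 0: guard c·x = -1.0885 hit at Δt = 1.5216 (t = 1.5216), x⁻ = (1.0886) → reset → x⁺ = (1.4597), jump to mode 1
Mode 1: flow for 1.0119 to horizon, guard not reached → x = (0.9609)

1 1.5216 0->1
final: 1 0.9609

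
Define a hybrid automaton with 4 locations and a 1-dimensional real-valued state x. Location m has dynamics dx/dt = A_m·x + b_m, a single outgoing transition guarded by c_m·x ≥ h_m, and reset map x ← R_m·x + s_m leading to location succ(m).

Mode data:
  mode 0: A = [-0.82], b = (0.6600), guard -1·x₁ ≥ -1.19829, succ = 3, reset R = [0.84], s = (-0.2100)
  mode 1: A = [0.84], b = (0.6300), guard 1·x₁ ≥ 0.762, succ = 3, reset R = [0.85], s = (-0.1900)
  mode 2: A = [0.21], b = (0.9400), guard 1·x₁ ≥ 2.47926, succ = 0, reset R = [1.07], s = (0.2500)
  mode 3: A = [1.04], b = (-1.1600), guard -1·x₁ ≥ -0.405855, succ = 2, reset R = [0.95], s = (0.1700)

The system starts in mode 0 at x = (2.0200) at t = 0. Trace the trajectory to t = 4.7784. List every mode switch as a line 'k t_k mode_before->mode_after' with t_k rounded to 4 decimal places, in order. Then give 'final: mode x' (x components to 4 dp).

Mode 0: guard c·x = -1.1983 hit at Δt = 1.3753 (t = 1.3753), x⁻ = (1.1983) → reset → x⁺ = (0.7966), jump to mode 3
Mode 3: guard c·x = -0.4059 hit at Δt = 0.7692 (t = 2.1445), x⁻ = (0.4059) → reset → x⁺ = (0.5556), jump to mode 2
Mode 2: guard c·x = 2.4793 hit at Δt = 1.5417 (t = 3.6862), x⁻ = (2.4793) → reset → x⁺ = (2.9028), jump to mode 0
Mode 0: flow for 1.0922 to horizon, guard not reached → x = (1.6616)

1 1.3753 0->3
2 2.1445 3->2
3 3.6862 2->0
final: 0 1.6616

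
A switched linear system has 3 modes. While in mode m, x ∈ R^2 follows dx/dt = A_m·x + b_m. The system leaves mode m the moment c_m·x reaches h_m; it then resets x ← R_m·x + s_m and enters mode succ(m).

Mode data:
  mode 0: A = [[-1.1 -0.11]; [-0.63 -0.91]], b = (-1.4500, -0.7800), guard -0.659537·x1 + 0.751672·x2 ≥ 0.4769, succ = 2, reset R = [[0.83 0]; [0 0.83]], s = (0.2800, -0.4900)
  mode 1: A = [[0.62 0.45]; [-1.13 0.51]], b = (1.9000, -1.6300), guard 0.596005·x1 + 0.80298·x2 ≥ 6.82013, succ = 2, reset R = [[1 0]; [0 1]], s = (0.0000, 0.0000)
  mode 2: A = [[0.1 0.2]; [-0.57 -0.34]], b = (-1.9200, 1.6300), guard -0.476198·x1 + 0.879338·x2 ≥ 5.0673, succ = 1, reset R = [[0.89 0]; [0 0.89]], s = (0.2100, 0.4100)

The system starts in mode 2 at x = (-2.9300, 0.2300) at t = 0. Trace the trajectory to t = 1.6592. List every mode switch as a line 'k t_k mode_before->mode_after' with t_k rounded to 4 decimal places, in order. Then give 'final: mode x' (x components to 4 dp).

Mode 2: guard c·x = 5.0673 hit at Δt = 0.9155 (t = 0.9155), x⁻ = (-4.7271, 3.2027) → reset → x⁺ = (-3.9971, 3.2604), jump to mode 1
Mode 1: flow for 0.7437 to horizon, guard not reached → x = (-2.4651, 6.8019)

1 0.9155 2->1
final: 1 -2.4651 6.8019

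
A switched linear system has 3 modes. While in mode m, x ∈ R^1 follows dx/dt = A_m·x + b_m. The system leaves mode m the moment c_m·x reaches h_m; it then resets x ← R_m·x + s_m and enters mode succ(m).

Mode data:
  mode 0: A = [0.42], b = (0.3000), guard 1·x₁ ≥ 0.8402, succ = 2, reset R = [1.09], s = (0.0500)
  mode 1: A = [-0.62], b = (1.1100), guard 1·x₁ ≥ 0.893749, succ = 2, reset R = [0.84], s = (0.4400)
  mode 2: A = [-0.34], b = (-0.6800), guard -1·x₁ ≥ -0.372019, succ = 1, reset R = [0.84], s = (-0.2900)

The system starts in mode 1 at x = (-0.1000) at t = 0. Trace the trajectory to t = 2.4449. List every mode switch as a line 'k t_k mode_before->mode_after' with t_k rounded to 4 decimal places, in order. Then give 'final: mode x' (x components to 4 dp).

Mode 1: guard c·x = 0.8937 hit at Δt = 1.2031 (t = 1.2031), x⁻ = (0.8937) → reset → x⁺ = (1.1907), jump to mode 2
Mode 2: guard c·x = -0.3720 hit at Δt = 0.8721 (t = 2.0752), x⁻ = (0.3720) → reset → x⁺ = (0.0225), jump to mode 1
Mode 1: flow for 0.3697 to horizon, guard not reached → x = (0.3846)

1 1.2031 1->2
2 2.0752 2->1
final: 1 0.3846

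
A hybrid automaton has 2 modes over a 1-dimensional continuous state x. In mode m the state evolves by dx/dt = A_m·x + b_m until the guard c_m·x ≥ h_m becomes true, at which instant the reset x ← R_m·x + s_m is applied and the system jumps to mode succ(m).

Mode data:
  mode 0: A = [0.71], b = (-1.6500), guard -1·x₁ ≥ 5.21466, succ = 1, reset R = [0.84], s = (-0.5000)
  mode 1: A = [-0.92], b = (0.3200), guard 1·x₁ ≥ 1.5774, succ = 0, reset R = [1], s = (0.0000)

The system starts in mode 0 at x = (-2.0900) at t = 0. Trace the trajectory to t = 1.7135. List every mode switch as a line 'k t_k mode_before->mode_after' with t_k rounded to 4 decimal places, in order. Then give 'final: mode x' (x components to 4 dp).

1 0.7539 0->1
final: 1 -1.8146

Mode 0: guard c·x = 5.2147 hit at Δt = 0.7539 (t = 0.7539), x⁻ = (-5.2147) → reset → x⁺ = (-4.8803), jump to mode 1
Mode 1: flow for 0.9596 to horizon, guard not reached → x = (-1.8146)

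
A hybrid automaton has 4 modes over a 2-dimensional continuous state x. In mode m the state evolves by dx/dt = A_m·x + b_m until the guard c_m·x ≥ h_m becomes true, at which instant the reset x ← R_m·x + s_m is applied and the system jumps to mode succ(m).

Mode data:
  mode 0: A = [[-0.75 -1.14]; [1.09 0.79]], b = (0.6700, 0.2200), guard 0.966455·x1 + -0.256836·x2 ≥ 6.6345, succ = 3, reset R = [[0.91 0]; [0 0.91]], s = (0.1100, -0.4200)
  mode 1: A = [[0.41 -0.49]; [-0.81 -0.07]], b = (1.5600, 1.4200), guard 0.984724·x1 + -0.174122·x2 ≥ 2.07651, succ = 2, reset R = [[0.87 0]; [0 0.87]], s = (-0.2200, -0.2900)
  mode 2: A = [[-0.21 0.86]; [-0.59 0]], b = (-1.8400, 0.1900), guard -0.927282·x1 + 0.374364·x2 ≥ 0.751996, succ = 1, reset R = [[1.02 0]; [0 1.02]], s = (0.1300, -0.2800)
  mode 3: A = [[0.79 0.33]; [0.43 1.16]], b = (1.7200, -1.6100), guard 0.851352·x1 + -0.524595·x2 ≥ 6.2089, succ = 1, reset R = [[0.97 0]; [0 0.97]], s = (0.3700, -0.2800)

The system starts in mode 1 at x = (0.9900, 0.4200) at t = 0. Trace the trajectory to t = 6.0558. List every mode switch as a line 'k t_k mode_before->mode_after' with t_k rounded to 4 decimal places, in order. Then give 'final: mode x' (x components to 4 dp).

1 0.6163 1->2
2 1.8724 2->1
3 4.0999 1->2
4 5.7367 2->1
final: 1 -0.0615 0.8927

Mode 1: guard c·x = 2.0765 hit at Δt = 0.6163 (t = 0.6163), x⁻ = (2.1954, 0.4900) → reset → x⁺ = (1.6900, 0.1363), jump to mode 2
Mode 2: guard c·x = 0.7520 hit at Δt = 1.2561 (t = 1.8724), x⁻ = (-0.7806, 0.0752) → reset → x⁺ = (-0.6662, -0.2033), jump to mode 1
Mode 1: guard c·x = 2.0765 hit at Δt = 2.2275 (t = 4.0999), x⁻ = (2.3569, 1.4036) → reset → x⁺ = (1.8305, 0.9312), jump to mode 2
Mode 2: guard c·x = 0.7520 hit at Δt = 1.6368 (t = 5.7367), x⁻ = (-0.5451, 0.6586) → reset → x⁺ = (-0.4260, 0.3918), jump to mode 1
Mode 1: flow for 0.3191 to horizon, guard not reached → x = (-0.0615, 0.8927)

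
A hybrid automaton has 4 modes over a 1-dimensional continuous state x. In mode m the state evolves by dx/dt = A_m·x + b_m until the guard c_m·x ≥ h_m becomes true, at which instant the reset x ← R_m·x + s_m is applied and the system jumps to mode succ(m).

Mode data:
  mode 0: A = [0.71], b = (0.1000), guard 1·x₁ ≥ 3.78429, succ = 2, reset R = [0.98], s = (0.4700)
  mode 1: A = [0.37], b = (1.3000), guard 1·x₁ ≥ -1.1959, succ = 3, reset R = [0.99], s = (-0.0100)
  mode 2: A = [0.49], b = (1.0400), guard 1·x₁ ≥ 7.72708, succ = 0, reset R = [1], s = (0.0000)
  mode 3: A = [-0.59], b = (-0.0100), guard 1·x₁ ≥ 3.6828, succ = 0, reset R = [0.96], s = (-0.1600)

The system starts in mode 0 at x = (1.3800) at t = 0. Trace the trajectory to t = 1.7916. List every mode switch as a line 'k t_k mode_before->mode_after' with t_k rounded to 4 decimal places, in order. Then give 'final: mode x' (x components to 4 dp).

1 1.3354 0->2
final: 2 5.7570

Mode 0: guard c·x = 3.7843 hit at Δt = 1.3354 (t = 1.3354), x⁻ = (3.7843) → reset → x⁺ = (4.1786), jump to mode 2
Mode 2: flow for 0.4562 to horizon, guard not reached → x = (5.7570)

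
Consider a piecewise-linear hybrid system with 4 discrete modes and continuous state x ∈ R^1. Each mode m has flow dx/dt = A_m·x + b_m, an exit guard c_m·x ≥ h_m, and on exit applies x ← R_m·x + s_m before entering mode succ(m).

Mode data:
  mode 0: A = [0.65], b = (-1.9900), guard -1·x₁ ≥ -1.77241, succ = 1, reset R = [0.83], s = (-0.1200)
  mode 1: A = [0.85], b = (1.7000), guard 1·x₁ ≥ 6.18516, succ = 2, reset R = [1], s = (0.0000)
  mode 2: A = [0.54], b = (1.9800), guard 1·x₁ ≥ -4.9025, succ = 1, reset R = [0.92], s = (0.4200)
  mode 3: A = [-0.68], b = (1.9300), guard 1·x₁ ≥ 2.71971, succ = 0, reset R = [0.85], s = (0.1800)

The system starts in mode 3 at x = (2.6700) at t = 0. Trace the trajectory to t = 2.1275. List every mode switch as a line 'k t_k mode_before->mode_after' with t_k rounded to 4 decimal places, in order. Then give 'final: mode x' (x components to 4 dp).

Mode 3: guard c·x = 2.7197 hit at Δt = 0.5151 (t = 0.5151), x⁻ = (2.7197) → reset → x⁺ = (2.4918), jump to mode 0
Mode 0: guard c·x = -1.7724 hit at Δt = 1.2561 (t = 1.7712), x⁻ = (1.7724) → reset → x⁺ = (1.3511), jump to mode 1
Mode 1: flow for 0.3563 to horizon, guard not reached → x = (2.5366)

1 0.5151 3->0
2 1.7712 0->1
final: 1 2.5366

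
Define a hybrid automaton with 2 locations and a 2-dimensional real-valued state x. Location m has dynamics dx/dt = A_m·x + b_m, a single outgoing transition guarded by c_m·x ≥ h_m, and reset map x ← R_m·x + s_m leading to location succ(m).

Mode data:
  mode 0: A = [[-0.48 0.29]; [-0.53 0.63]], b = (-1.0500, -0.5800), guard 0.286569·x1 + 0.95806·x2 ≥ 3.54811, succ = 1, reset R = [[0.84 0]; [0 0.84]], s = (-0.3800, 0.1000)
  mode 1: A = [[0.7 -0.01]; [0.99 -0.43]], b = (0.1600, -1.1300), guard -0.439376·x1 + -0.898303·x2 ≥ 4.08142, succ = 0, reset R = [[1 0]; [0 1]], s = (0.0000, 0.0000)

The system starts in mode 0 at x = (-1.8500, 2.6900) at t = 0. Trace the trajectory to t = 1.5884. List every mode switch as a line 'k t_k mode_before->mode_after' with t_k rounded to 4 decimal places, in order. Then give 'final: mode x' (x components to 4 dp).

1 0.5947 0->1
final: 1 -2.9531 -0.3769

Mode 0: guard c·x = 3.5481 hit at Δt = 0.5947 (t = 0.5947), x⁻ = (-1.4222, 4.1288) → reset → x⁺ = (-1.5747, 3.5682), jump to mode 1
Mode 1: flow for 0.9937 to horizon, guard not reached → x = (-2.9531, -0.3769)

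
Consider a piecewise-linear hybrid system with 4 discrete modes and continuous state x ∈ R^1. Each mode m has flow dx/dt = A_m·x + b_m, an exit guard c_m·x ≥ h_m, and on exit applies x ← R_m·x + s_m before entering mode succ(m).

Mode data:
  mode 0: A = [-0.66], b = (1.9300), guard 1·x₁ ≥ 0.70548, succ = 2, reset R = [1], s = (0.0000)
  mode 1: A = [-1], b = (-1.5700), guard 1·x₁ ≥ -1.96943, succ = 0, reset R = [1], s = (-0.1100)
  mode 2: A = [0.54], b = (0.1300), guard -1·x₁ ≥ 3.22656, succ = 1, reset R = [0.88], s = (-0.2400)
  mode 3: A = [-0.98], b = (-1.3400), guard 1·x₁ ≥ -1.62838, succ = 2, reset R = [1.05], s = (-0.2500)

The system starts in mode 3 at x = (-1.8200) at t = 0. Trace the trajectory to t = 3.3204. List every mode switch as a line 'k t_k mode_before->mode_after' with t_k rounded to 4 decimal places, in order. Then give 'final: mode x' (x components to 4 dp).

1 0.5617 3->2
2 1.5841 2->1
3 2.9135 1->0
final: 0 -0.9011

Mode 3: guard c·x = -1.6284 hit at Δt = 0.5617 (t = 0.5617), x⁻ = (-1.6284) → reset → x⁺ = (-1.9598), jump to mode 2
Mode 2: guard c·x = 3.2266 hit at Δt = 1.0224 (t = 1.5841), x⁻ = (-3.2266) → reset → x⁺ = (-3.0794), jump to mode 1
Mode 1: guard c·x = -1.9694 hit at Δt = 1.3294 (t = 2.9135), x⁻ = (-1.9694) → reset → x⁺ = (-2.0794), jump to mode 0
Mode 0: flow for 0.4069 to horizon, guard not reached → x = (-0.9011)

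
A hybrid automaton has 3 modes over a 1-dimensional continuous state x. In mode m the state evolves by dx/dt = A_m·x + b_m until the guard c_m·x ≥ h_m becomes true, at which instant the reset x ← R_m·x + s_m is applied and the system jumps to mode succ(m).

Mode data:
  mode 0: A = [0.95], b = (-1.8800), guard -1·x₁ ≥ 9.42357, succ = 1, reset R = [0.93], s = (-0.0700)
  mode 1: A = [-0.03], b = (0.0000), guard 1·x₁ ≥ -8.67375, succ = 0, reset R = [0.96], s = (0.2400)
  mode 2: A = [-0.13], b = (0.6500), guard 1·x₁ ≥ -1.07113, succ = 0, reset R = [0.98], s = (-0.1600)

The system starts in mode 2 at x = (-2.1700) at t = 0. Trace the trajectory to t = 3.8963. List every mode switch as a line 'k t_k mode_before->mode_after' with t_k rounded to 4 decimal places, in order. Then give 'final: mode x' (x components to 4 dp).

1 1.2797 2->0
2 2.6210 0->1
3 3.2309 1->0
4 3.3622 0->1
final: 1 -8.6935

Mode 2: guard c·x = -1.0711 hit at Δt = 1.2797 (t = 1.2797), x⁻ = (-1.0711) → reset → x⁺ = (-1.2097), jump to mode 0
Mode 0: guard c·x = 9.4236 hit at Δt = 1.3413 (t = 2.6210), x⁻ = (-9.4236) → reset → x⁺ = (-8.8339), jump to mode 1
Mode 1: guard c·x = -8.6738 hit at Δt = 0.6099 (t = 3.2309), x⁻ = (-8.6738) → reset → x⁺ = (-8.0868), jump to mode 0
Mode 0: guard c·x = 9.4236 hit at Δt = 0.1313 (t = 3.3622), x⁻ = (-9.4236) → reset → x⁺ = (-8.8339), jump to mode 1
Mode 1: flow for 0.5341 to horizon, guard not reached → x = (-8.6935)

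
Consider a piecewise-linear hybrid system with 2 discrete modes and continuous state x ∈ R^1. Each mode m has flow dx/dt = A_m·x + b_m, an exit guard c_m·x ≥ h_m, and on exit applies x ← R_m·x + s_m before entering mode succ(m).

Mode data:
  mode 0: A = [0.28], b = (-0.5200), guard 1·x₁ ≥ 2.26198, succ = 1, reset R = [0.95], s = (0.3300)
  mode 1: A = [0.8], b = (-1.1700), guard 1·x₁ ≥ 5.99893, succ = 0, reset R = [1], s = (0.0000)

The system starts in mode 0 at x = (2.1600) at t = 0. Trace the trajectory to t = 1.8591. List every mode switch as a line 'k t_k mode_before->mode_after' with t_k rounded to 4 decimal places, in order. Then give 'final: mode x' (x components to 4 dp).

Mode 0: guard c·x = 2.2620 hit at Δt = 1.0365 (t = 1.0365), x⁻ = (2.2620) → reset → x⁺ = (2.4789), jump to mode 1
Mode 1: flow for 0.8226 to horizon, guard not reached → x = (3.4252)

1 1.0365 0->1
final: 1 3.4252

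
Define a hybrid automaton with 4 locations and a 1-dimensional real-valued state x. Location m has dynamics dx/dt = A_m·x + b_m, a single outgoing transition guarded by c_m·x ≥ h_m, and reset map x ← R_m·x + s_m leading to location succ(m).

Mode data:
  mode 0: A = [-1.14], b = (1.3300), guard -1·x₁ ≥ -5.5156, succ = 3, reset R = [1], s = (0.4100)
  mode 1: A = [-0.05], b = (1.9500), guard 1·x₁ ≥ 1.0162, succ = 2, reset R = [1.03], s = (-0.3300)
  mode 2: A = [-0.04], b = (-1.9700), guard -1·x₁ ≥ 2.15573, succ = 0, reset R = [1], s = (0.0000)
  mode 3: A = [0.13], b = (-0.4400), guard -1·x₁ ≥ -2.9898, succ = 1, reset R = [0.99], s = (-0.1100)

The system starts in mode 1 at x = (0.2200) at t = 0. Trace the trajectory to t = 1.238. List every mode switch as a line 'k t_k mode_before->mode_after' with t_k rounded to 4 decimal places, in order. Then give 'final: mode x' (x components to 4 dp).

Mode 1: guard c·x = 1.0162 hit at Δt = 0.4149 (t = 0.4149), x⁻ = (1.0162) → reset → x⁺ = (0.7167), jump to mode 2
Mode 2: flow for 0.8231 to horizon, guard not reached → x = (-0.9016)

1 0.4149 1->2
final: 2 -0.9016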